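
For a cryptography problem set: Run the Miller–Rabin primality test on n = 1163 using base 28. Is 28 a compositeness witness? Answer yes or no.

no

n − 1 = 1162 = 2^1 · 581, so s = 1 and d = 581.
x_0 = 28^581 mod 1163 = 1162.
x_0 = 1162 ≡ −1, so 28 is not a witness.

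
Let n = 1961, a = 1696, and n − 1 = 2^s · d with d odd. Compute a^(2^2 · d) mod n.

n − 1 = 1960 = 2^3 · 245, so s = 3 and d = 245.
x_0 = 1696^245 mod 1961 = 1696.
x_1 = 1696^2 mod 1961 = 1590.
x_2 = 1590^2 mod 1961 = 371.

371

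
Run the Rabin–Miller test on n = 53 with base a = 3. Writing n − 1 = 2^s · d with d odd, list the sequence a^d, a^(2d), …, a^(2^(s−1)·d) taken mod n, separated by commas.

30, 52

n − 1 = 52 = 2^2 · 13, so s = 2 and d = 13.
x_0 = 3^13 mod 53 = 30.
x_1 = 30^2 mod 53 = 52.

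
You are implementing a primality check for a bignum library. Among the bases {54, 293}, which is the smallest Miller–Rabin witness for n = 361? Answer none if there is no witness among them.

none

n − 1 = 360 = 2^3 · 45, so s = 3 and d = 45.
Base 54: x_0 = 54^45 mod 361 = 1. x_0 = 1, so 54 is not a witness.
Base 293: x_0 = 293^45 mod 361 = 360. x_0 = 360 ≡ −1, so 293 is not a witness.
No listed base is a witness for 361.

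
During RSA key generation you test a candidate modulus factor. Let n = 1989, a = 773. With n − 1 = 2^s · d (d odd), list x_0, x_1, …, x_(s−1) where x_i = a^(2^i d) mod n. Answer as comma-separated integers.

n − 1 = 1988 = 2^2 · 497, so s = 2 and d = 497.
x_0 = 773^497 mod 1989 = 314.
x_1 = 314^2 mod 1989 = 1135.

314, 1135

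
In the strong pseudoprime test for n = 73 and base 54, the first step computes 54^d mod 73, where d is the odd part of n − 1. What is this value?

n − 1 = 72 = 2^3 · 9, so s = 3 and d = 9.
54^9 mod 73 = 27.

27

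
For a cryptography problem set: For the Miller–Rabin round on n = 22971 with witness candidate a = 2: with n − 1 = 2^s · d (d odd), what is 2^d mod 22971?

15563

n − 1 = 22970 = 2^1 · 11485, so s = 1 and d = 11485.
Repeated squaring mod 22971: 2^1 ≡ 2, 2^2 ≡ 4, 2^4 ≡ 16, 2^8 ≡ 256, 2^16 ≡ 19594, 2^32 ≡ 10513, 2^64 ≡ 9688, 2^128 ≡ 20809, 2^256 ≡ 11131, 2^512 ≡ 16558, 2^1024 ≡ 8479, 2^2048 ≡ 17182, 2^4096 ≡ 20803, 2^8192 ≡ 14140.
11485 = 8192 + 2048 + 1024 + 128 + 64 + 16 + 8 + 4 + 1, so 2^11485 ≡ 14140·17182·8479·20809·9688·19594·256·16·2 ≡ 15563 (mod 22971).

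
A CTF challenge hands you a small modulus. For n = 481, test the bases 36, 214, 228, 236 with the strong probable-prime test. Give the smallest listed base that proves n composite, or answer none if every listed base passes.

none

n − 1 = 480 = 2^5 · 15, so s = 5 and d = 15.
Base 36: x_0 = 36^15 mod 481 = 480. x_0 = 480 ≡ −1, so 36 is not a witness.
Base 214: x_0 = 214^15 mod 481 = 450. x_0 is neither 1 nor 480, so continue squaring. x_1 = 450^2 mod 481 = 480. x_1 ≡ −1, so 214 is not a witness.
Base 228: x_0 = 228^15 mod 481 = 31. x_0 is neither 1 nor 480, so continue squaring. x_1 = 31^2 mod 481 = 480. x_1 ≡ −1, so 228 is not a witness.
Base 236: x_0 = 236^15 mod 481 = 450. x_0 is neither 1 nor 480, so continue squaring. x_1 = 450^2 mod 481 = 480. x_1 ≡ −1, so 236 is not a witness.
No listed base is a witness for 481.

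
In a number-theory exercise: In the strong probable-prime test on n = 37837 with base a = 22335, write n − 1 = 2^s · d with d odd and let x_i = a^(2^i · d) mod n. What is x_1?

1626

n − 1 = 37836 = 2^2 · 9459, so s = 2 and d = 9459.
x_0 = 22335^9459 mod 37837 = 11432.
x_1 = 11432^2 mod 37837 = 1626.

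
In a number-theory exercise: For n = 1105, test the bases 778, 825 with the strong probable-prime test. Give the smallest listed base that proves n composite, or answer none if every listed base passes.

n − 1 = 1104 = 2^4 · 69, so s = 4 and d = 69.
Base 778: x_0 = 778^69 mod 1105 = 268. x_0 is neither 1 nor 1104, so continue squaring. x_1 = 268^2 mod 1105 = 1104. x_1 ≡ −1, so 778 is not a witness.
Base 825: x_0 = 825^69 mod 1105 = 1045. x_0 is neither 1 nor 1104, so continue squaring. x_1 = 1045^2 mod 1105 = 285. x_2 = 285^2 mod 1105 = 560. x_3 = 560^2 mod 1105 = 885. Reached i = s−1 = 3 without hitting −1: 825 is a Miller–Rabin witness and 1105 is composite.
The smallest witness among the given bases is 825.

825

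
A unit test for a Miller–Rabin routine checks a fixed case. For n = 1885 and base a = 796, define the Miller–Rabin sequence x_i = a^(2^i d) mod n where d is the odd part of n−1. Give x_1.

1301

n − 1 = 1884 = 2^2 · 471, so s = 2 and d = 471.
x_0 = 796^471 mod 1885 = 846.
x_1 = 846^2 mod 1885 = 1301.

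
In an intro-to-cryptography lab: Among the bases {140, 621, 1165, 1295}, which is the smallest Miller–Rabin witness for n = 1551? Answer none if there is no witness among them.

n − 1 = 1550 = 2^1 · 775, so s = 1 and d = 775.
Base 140: x_0 = 140^775 mod 1551 = 1550. x_0 = 1550 ≡ −1, so 140 is not a witness.
Base 621: x_0 = 621^775 mod 1551 = 540. x_0 ∉ {1, 1550} and s = 1, so 621 is a Miller–Rabin witness and 1551 is composite.
Base 1165: x_0 = 1165^775 mod 1551 = 1528. x_0 ∉ {1, 1550} and s = 1, so 1165 is a Miller–Rabin witness and 1551 is composite.
Base 1295: x_0 = 1295^775 mod 1551 = 362. x_0 ∉ {1, 1550} and s = 1, so 1295 is a Miller–Rabin witness and 1551 is composite.
The smallest witness among the given bases is 621.

621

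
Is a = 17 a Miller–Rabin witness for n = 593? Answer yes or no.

n − 1 = 592 = 2^4 · 37, so s = 4 and d = 37.
Repeated squaring mod 593: 17^1 ≡ 17, 17^2 ≡ 289, 17^4 ≡ 501, 17^8 ≡ 162, 17^16 ≡ 152, 17^32 ≡ 570.
37 = 32 + 4 + 1, so 17^37 ≡ 570·501·17 ≡ 392 (mod 593).
x_0 = 17^37 mod 593 = 392.
x_0 is neither 1 nor 592, so continue squaring.
x_1 = 392^2 mod 593 = 77.
x_2 = 77^2 mod 593 = 592.
x_2 ≡ −1, so 17 is not a witness.

no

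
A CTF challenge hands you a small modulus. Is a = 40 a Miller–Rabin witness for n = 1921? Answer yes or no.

no

n − 1 = 1920 = 2^7 · 15, so s = 7 and d = 15.
x_0 = 40^15 mod 1921 = 1873.
x_0 is neither 1 nor 1920, so continue squaring.
x_1 = 1873^2 mod 1921 = 383.
x_2 = 383^2 mod 1921 = 693.
x_3 = 693^2 mod 1921 = 1920.
x_3 ≡ −1, so 40 is not a witness.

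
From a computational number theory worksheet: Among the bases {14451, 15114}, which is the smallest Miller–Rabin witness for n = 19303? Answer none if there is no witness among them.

14451

n − 1 = 19302 = 2^1 · 9651, so s = 1 and d = 9651.
Base 14451: x_0 = 14451^9651 mod 19303 = 8819. x_0 ∉ {1, 19302} and s = 1, so 14451 is a Miller–Rabin witness and 19303 is composite.
Base 15114: x_0 = 15114^9651 mod 19303 = 1249. x_0 ∉ {1, 19302} and s = 1, so 15114 is a Miller–Rabin witness and 19303 is composite.
The smallest witness among the given bases is 14451.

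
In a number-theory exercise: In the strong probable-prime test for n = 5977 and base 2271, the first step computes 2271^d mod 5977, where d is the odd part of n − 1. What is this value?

4083

n − 1 = 5976 = 2^3 · 747, so s = 3 and d = 747.
2271^747 mod 5977 = 4083.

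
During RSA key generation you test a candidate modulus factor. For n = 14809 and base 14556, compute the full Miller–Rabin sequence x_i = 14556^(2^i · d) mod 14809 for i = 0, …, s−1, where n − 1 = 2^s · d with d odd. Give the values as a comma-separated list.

n − 1 = 14808 = 2^3 · 1851, so s = 3 and d = 1851.
x_0 = 14556^1851 mod 14809 = 10038.
x_1 = 10038^2 mod 14809 = 1008.
x_2 = 1008^2 mod 14809 = 9052.

10038, 1008, 9052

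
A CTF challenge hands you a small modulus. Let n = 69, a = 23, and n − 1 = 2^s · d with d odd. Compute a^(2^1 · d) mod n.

n − 1 = 68 = 2^2 · 17, so s = 2 and d = 17.
By repeated squaring, 23^17 ≡ 23 (mod 69).
x_0 = 23.
x_1 = 23^2 mod 69 = 46.

46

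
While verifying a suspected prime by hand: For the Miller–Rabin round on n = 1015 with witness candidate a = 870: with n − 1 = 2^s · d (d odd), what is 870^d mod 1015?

435

n − 1 = 1014 = 2^1 · 507, so s = 1 and d = 507.
Repeated squaring mod 1015: 870^1 ≡ 870, 870^2 ≡ 725, 870^4 ≡ 870, 870^8 ≡ 725, 870^16 ≡ 870, 870^32 ≡ 725, 870^64 ≡ 870, 870^128 ≡ 725, 870^256 ≡ 870.
507 = 256 + 128 + 64 + 32 + 16 + 8 + 2 + 1, so 870^507 ≡ 870·725·870·725·870·725·725·870 ≡ 435 (mod 1015).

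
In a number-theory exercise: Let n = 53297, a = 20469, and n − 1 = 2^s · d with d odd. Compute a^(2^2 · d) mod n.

n − 1 = 53296 = 2^4 · 3331, so s = 4 and d = 3331.
By repeated squaring, 20469^3331 ≡ 46560 (mod 53297).
x_0 = 46560.
x_1 = 46560^2 mod 53297 = 31422.
x_2 = 31422^2 mod 53297 = 15159.

15159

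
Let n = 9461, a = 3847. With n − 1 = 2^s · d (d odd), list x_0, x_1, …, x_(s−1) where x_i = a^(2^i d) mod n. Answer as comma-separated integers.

9460, 1

n − 1 = 9460 = 2^2 · 2365, so s = 2 and d = 2365.
x_0 = 3847^2365 mod 9461 = 9460.
x_1 = 9460^2 mod 9461 = 1.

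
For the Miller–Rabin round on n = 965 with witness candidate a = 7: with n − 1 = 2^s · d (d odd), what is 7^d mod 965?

7

n − 1 = 964 = 2^2 · 241, so s = 2 and d = 241.
By repeated squaring, 7^241 ≡ 7 (mod 965).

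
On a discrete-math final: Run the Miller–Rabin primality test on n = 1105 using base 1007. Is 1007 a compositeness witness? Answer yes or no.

n − 1 = 1104 = 2^4 · 69, so s = 4 and d = 69.
x_0 = 1007^69 mod 1105 = 837.
x_0 is neither 1 nor 1104, so continue squaring.
x_1 = 837^2 mod 1105 = 1104.
x_1 ≡ −1, so 1007 is not a witness.

no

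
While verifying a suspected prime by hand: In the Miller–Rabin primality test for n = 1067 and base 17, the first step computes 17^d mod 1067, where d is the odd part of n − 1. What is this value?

29

n − 1 = 1066 = 2^1 · 533, so s = 1 and d = 533.
17^533 mod 1067 = 29.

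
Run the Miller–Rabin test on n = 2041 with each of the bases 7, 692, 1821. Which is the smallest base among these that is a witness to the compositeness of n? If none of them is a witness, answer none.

n − 1 = 2040 = 2^3 · 255, so s = 3 and d = 255.
Base 7: x_0 = 7^255 mod 2041 = 1786. x_0 is neither 1 nor 2040, so continue squaring. x_1 = 1786^2 mod 2041 = 1754. x_2 = 1754^2 mod 2041 = 729. Reached i = s−1 = 2 without hitting −1: 7 is a Miller–Rabin witness and 2041 is composite.
Base 692: x_0 = 692^255 mod 2041 = 677. x_0 is neither 1 nor 2040, so continue squaring. x_1 = 677^2 mod 2041 = 1145. x_2 = 1145^2 mod 2041 = 703. Reached i = s−1 = 2 without hitting −1: 692 is a Miller–Rabin witness and 2041 is composite.
Base 1821: x_0 = 1821^255 mod 2041 = 651. x_0 is neither 1 nor 2040, so continue squaring. x_1 = 651^2 mod 2041 = 1314. x_2 = 1314^2 mod 2041 = 1951. Reached i = s−1 = 2 without hitting −1: 1821 is a Miller–Rabin witness and 2041 is composite.
The smallest witness among the given bases is 7.

7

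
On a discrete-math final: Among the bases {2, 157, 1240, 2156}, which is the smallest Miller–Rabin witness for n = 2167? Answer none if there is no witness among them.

2

n − 1 = 2166 = 2^1 · 1083, so s = 1 and d = 1083.
Base 2: x_0 = 2^1083 mod 2167 = 756. x_0 ∉ {1, 2166} and s = 1, so 2 is a Miller–Rabin witness and 2167 is composite.
Base 157: x_0 = 157^1083 mod 2167 = 797. x_0 ∉ {1, 2166} and s = 1, so 157 is a Miller–Rabin witness and 2167 is composite.
Base 1240: x_0 = 1240^1083 mod 2167 = 149. x_0 ∉ {1, 2166} and s = 1, so 1240 is a Miller–Rabin witness and 2167 is composite.
Base 2156: x_0 = 2156^1083 mod 2167 = 693. x_0 ∉ {1, 2166} and s = 1, so 2156 is a Miller–Rabin witness and 2167 is composite.
The smallest witness among the given bases is 2.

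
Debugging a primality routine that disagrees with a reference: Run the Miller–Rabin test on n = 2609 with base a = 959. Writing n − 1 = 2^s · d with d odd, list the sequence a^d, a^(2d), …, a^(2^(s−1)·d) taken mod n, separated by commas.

1059, 2220, 2608, 1

n − 1 = 2608 = 2^4 · 163, so s = 4 and d = 163.
x_0 = 959^163 mod 2609 = 1059.
x_1 = 1059^2 mod 2609 = 2220.
x_2 = 2220^2 mod 2609 = 2608.
x_3 = 2608^2 mod 2609 = 1.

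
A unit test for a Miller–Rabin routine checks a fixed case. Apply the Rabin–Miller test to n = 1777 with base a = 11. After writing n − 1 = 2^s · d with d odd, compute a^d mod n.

n − 1 = 1776 = 2^4 · 111, so s = 4 and d = 111.
11^111 mod 1777 = 912.

912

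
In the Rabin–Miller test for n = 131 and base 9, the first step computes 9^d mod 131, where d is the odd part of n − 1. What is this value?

n − 1 = 130 = 2^1 · 65, so s = 1 and d = 65.
9^65 mod 131 = 1.

1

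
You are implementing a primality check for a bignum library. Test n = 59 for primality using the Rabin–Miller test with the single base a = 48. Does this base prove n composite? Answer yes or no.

n − 1 = 58 = 2^1 · 29, so s = 1 and d = 29.
Repeated squaring mod 59: 48^1 ≡ 48, 48^2 ≡ 3, 48^4 ≡ 9, 48^8 ≡ 22, 48^16 ≡ 12.
29 = 16 + 8 + 4 + 1, so 48^29 ≡ 12·22·9·48 ≡ 1 (mod 59).
x_0 = 48^29 mod 59 = 1.
x_0 = 1, so 48 is not a witness.

no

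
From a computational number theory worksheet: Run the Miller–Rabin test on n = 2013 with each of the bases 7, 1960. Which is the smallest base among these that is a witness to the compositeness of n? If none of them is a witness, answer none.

n − 1 = 2012 = 2^2 · 503, so s = 2 and d = 503.
Base 7: x_0 = 7^503 mod 2013 = 871. x_0 is neither 1 nor 2012, so continue squaring. x_1 = 871^2 mod 2013 = 1753. Reached i = s−1 = 1 without hitting −1: 7 is a Miller–Rabin witness and 2013 is composite.
Base 1960: x_0 = 1960^503 mod 2013 = 85. x_0 is neither 1 nor 2012, so continue squaring. x_1 = 85^2 mod 2013 = 1186. Reached i = s−1 = 1 without hitting −1: 1960 is a Miller–Rabin witness and 2013 is composite.
The smallest witness among the given bases is 7.

7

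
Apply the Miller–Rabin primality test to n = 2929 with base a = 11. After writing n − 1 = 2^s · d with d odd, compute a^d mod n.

1961

n − 1 = 2928 = 2^4 · 183, so s = 4 and d = 183.
11^183 mod 2929 = 1961.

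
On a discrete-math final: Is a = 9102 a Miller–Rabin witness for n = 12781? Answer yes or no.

n − 1 = 12780 = 2^2 · 3195, so s = 2 and d = 3195.
x_0 = 9102^3195 mod 12781 = 1.
x_0 = 1, so 9102 is not a witness.

no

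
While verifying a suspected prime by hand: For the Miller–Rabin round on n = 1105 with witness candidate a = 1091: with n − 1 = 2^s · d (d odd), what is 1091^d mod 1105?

n − 1 = 1104 = 2^4 · 69, so s = 4 and d = 69.
1091^69 mod 1105 = 311.

311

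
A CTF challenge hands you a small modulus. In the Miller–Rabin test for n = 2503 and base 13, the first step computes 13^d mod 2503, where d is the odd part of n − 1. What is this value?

n − 1 = 2502 = 2^1 · 1251, so s = 1 and d = 1251.
13^1251 mod 2503 = 2502.

2502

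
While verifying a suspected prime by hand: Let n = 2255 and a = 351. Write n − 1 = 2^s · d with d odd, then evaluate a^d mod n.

n − 1 = 2254 = 2^1 · 1127, so s = 1 and d = 1127.
351^1127 mod 2255 = 1726.

1726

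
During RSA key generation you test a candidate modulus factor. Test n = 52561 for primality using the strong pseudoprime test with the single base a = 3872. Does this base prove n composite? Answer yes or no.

n − 1 = 52560 = 2^4 · 3285, so s = 4 and d = 3285.
x_0 = 3872^3285 mod 52561 = 10219.
x_0 is neither 1 nor 52560, so continue squaring.
x_1 = 10219^2 mod 52561 = 41815.
x_2 = 41815^2 mod 52561 = 52560.
x_2 ≡ −1, so 3872 is not a witness.

no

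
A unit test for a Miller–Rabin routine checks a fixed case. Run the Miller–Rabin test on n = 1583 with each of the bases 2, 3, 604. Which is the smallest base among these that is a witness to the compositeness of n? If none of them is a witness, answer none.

n − 1 = 1582 = 2^1 · 791, so s = 1 and d = 791.
Base 2: x_0 = 2^791 mod 1583 = 1. x_0 = 1, so 2 is not a witness.
Base 3: x_0 = 3^791 mod 1583 = 1. x_0 = 1, so 3 is not a witness.
Base 604: x_0 = 604^791 mod 1583 = 1. x_0 = 1, so 604 is not a witness.
No listed base is a witness for 1583.

none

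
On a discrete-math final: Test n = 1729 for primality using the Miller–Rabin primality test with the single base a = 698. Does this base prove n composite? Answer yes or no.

n − 1 = 1728 = 2^6 · 27, so s = 6 and d = 27.
Repeated squaring mod 1729: 698^1 ≡ 698, 698^2 ≡ 1355, 698^4 ≡ 1556, 698^8 ≡ 536, 698^16 ≡ 282.
27 = 16 + 8 + 2 + 1, so 698^27 ≡ 282·536·1355·698 ≡ 664 (mod 1729).
x_0 = 698^27 mod 1729 = 664.
x_0 is neither 1 nor 1728, so continue squaring.
x_1 = 664^2 mod 1729 = 1.
x_1 = 1 but x_0 ≠ ±1, a nontrivial square root of 1 — 698 is a witness and 1729 is composite.

yes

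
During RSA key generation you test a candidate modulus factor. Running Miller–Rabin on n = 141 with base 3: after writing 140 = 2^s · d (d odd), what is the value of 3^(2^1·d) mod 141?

3

n − 1 = 140 = 2^2 · 35, so s = 2 and d = 35.
Repeated squaring mod 141: 3^1 ≡ 3, 3^2 ≡ 9, 3^4 ≡ 81, 3^8 ≡ 75, 3^16 ≡ 126, 3^32 ≡ 84.
35 = 32 + 2 + 1, so 3^35 ≡ 84·9·3 ≡ 12 (mod 141).
x_0 = 12.
x_1 = 12^2 mod 141 = 3.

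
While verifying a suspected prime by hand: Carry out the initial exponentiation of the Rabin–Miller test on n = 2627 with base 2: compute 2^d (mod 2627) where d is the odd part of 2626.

n − 1 = 2626 = 2^1 · 1313, so s = 1 and d = 1313.
Repeated squaring mod 2627: 2^1 ≡ 2, 2^2 ≡ 4, 2^4 ≡ 16, 2^8 ≡ 256, 2^16 ≡ 2488, 2^32 ≡ 932, 2^64 ≡ 1714, 2^128 ≡ 810, 2^256 ≡ 1977, 2^512 ≡ 2180, 2^1024 ≡ 157.
1313 = 1024 + 256 + 32 + 1, so 2^1313 ≡ 157·1977·932·2 ≡ 2497 (mod 2627).

2497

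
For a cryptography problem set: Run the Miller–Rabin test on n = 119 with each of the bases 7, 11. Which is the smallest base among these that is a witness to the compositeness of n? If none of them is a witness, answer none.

n − 1 = 118 = 2^1 · 59, so s = 1 and d = 59.
Base 7: x_0 = 7^59 mod 119 = 14. x_0 ∉ {1, 118} and s = 1, so 7 is a Miller–Rabin witness and 119 is composite.
Base 11: x_0 = 11^59 mod 119 = 114. x_0 ∉ {1, 118} and s = 1, so 11 is a Miller–Rabin witness and 119 is composite.
The smallest witness among the given bases is 7.

7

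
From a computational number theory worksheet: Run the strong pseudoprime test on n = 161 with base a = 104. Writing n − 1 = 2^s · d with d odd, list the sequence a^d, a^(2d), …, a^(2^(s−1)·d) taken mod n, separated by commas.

n − 1 = 160 = 2^5 · 5, so s = 5 and d = 5.
x_0 = 104^5 mod 161 = 41.
x_1 = 41^2 mod 161 = 71.
x_2 = 71^2 mod 161 = 50.
x_3 = 50^2 mod 161 = 85.
x_4 = 85^2 mod 161 = 141.

41, 71, 50, 85, 141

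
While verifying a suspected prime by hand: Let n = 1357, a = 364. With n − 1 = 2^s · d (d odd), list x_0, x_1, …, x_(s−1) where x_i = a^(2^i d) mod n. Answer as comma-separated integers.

n − 1 = 1356 = 2^2 · 339, so s = 2 and d = 339.
x_0 = 364^339 mod 1357 = 378.
x_1 = 378^2 mod 1357 = 399.

378, 399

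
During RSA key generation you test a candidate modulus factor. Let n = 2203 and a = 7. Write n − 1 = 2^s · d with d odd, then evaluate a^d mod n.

n − 1 = 2202 = 2^1 · 1101, so s = 1 and d = 1101.
7^1101 mod 2203 = 1.

1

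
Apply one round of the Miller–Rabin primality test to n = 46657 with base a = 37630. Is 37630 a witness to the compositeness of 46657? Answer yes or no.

yes

n − 1 = 46656 = 2^6 · 729, so s = 6 and d = 729.
Repeated squaring mod 46657: 37630^1 ≡ 37630, 37630^2 ≡ 23607, 37630^4 ≡ 19241, 37630^8 ≡ 39443, 37630^16 ≡ 19241, 37630^32 ≡ 39443, 37630^64 ≡ 19241, 37630^128 ≡ 39443, 37630^256 ≡ 19241, 37630^512 ≡ 39443.
729 = 512 + 128 + 64 + 16 + 8 + 1, so 37630^729 ≡ 39443·39443·19241·19241·39443·37630 ≡ 34263 (mod 46657).
x_0 = 37630^729 mod 46657 = 34263.
x_0 is neither 1 nor 46656, so continue squaring.
x_1 = 34263^2 mod 46657 = 16392.
x_2 = 16392^2 mod 46657 = 1.
x_2 = 1 but x_1 ≠ ±1, a nontrivial square root of 1 — 37630 is a witness and 46657 is composite.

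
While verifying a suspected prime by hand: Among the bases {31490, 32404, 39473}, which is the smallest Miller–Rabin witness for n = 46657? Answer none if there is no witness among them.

none

n − 1 = 46656 = 2^6 · 729, so s = 6 and d = 729.
Base 31490: x_0 = 31490^729 mod 46657 = 46656. x_0 = 46656 ≡ −1, so 31490 is not a witness.
Base 32404: x_0 = 32404^729 mod 46657 = 5507. x_0 is neither 1 nor 46656, so continue squaring. x_1 = 5507^2 mod 46657 = 46656. x_1 ≡ −1, so 32404 is not a witness.
Base 39473: x_0 = 39473^729 mod 46657 = 36106. x_0 is neither 1 nor 46656, so continue squaring. x_1 = 36106^2 mod 46657 = 46656. x_1 ≡ −1, so 39473 is not a witness.
No listed base is a witness for 46657.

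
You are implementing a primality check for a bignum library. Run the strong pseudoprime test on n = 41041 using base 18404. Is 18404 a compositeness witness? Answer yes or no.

n − 1 = 41040 = 2^4 · 2565, so s = 4 and d = 2565.
x_0 = 18404^2565 mod 41041 = 38039.
x_0 is neither 1 nor 41040, so continue squaring.
x_1 = 38039^2 mod 41041 = 24025.
x_2 = 24025^2 mod 41041 = 1.
x_2 = 1 but x_1 ≠ ±1, a nontrivial square root of 1 — 18404 is a witness and 41041 is composite.

yes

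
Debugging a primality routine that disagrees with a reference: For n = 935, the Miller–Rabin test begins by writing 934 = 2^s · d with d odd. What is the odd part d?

Halving: 934 → 467; 467 is odd.
So 934 = 2^1 · 467.

467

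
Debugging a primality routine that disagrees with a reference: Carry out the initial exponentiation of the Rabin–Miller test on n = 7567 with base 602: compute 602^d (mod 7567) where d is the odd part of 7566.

7504

n − 1 = 7566 = 2^1 · 3783, so s = 1 and d = 3783.
Repeated squaring mod 7567: 602^1 ≡ 602, 602^2 ≡ 6755, 602^4 ≡ 1015, 602^8 ≡ 1113, 602^16 ≡ 5348, 602^32 ≡ 5411, 602^64 ≡ 2198, 602^128 ≡ 3458, 602^256 ≡ 1904, 602^512 ≡ 623, 602^1024 ≡ 2212, 602^2048 ≡ 4662.
3783 = 2048 + 1024 + 512 + 128 + 64 + 4 + 2 + 1, so 602^3783 ≡ 4662·2212·623·3458·2198·1015·6755·602 ≡ 7504 (mod 7567).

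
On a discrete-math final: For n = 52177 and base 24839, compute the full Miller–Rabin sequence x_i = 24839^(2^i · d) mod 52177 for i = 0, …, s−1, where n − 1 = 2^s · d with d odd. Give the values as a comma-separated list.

n − 1 = 52176 = 2^4 · 3261, so s = 4 and d = 3261.
x_0 = 24839^3261 mod 52177 = 29968.
x_1 = 29968^2 mod 52177 = 10500.
x_2 = 10500^2 mod 52177 = 52176.
x_3 = 52176^2 mod 52177 = 1.

29968, 10500, 52176, 1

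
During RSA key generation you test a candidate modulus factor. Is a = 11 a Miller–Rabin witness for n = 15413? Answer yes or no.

n − 1 = 15412 = 2^2 · 3853, so s = 2 and d = 3853.
Repeated squaring mod 15413: 11^1 ≡ 11, 11^2 ≡ 121, 11^4 ≡ 14641, 11^8 ≡ 10290, 11^16 ≡ 12203, 11^32 ≡ 8216, 11^64 ≡ 9129, 11^128 ≡ 550, 11^256 ≡ 9653, 11^512 ≡ 8824, 11^1024 ≡ 11913, 11^2048 ≡ 12078.
3853 = 2048 + 1024 + 512 + 256 + 8 + 4 + 1, so 11^3853 ≡ 12078·11913·8824·9653·10290·14641·11 ≡ 6696 (mod 15413).
x_0 = 11^3853 mod 15413 = 6696.
x_0 is neither 1 nor 15412, so continue squaring.
x_1 = 6696^2 mod 15413 = 15412.
x_1 ≡ −1, so 11 is not a witness.

no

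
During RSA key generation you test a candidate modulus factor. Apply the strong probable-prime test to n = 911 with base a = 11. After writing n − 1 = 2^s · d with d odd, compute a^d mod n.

910

n − 1 = 910 = 2^1 · 455, so s = 1 and d = 455.
Repeated squaring mod 911: 11^1 ≡ 11, 11^2 ≡ 121, 11^4 ≡ 65, 11^8 ≡ 581, 11^16 ≡ 491, 11^32 ≡ 577, 11^64 ≡ 414, 11^128 ≡ 128, 11^256 ≡ 897.
455 = 256 + 128 + 64 + 4 + 2 + 1, so 11^455 ≡ 897·128·414·65·121·11 ≡ 910 (mod 911).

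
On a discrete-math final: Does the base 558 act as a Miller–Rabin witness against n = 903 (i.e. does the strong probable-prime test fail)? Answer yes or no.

n − 1 = 902 = 2^1 · 451, so s = 1 and d = 451.
x_0 = 558^451 mod 903 = 558.
x_0 ∉ {1, 902} and s = 1, so 558 is a Miller–Rabin witness and 903 is composite.

yes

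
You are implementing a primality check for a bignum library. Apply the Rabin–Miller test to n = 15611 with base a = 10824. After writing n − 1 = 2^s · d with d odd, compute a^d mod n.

n − 1 = 15610 = 2^1 · 7805, so s = 1 and d = 7805.
10824^7805 mod 15611 = 163.

163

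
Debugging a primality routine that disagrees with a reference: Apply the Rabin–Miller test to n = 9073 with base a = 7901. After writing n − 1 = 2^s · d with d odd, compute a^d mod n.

9072

n − 1 = 9072 = 2^4 · 567, so s = 4 and d = 567.
Repeated squaring mod 9073: 7901^1 ≡ 7901, 7901^2 ≡ 3561, 7901^4 ≡ 5740, 7901^8 ≡ 3537, 7901^16 ≡ 7775, 7901^32 ≡ 6299, 7901^64 ≡ 1172, 7901^128 ≡ 3561, 7901^256 ≡ 5740, 7901^512 ≡ 3537.
567 = 512 + 32 + 16 + 4 + 2 + 1, so 7901^567 ≡ 3537·6299·7775·5740·3561·7901 ≡ 9072 (mod 9073).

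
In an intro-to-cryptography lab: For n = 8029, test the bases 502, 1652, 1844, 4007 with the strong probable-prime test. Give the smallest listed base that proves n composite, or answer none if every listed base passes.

n − 1 = 8028 = 2^2 · 2007, so s = 2 and d = 2007.
Base 502: x_0 = 502^2007 mod 8029 = 8028. x_0 = 8028 ≡ −1, so 502 is not a witness.
Base 1652: x_0 = 1652^2007 mod 8029 = 5334. x_0 is neither 1 nor 8028, so continue squaring. x_1 = 5334^2 mod 8029 = 4809. Reached i = s−1 = 1 without hitting −1: 1652 is a Miller–Rabin witness and 8029 is composite.
Base 1844: x_0 = 1844^2007 mod 8029 = 2596. x_0 is neither 1 nor 8028, so continue squaring. x_1 = 2596^2 mod 8029 = 2885. Reached i = s−1 = 1 without hitting −1: 1844 is a Miller–Rabin witness and 8029 is composite.
Base 4007: x_0 = 4007^2007 mod 8029 = 5179. x_0 is neither 1 nor 8028, so continue squaring. x_1 = 5179^2 mod 8029 = 5181. Reached i = s−1 = 1 without hitting −1: 4007 is a Miller–Rabin witness and 8029 is composite.
The smallest witness among the given bases is 1652.

1652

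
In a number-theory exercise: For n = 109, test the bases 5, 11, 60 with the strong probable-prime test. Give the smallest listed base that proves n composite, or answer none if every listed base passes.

n − 1 = 108 = 2^2 · 27, so s = 2 and d = 27.
Base 5: x_0 = 5^27 mod 109 = 1. x_0 = 1, so 5 is not a witness.
Base 11: x_0 = 11^27 mod 109 = 76. x_0 is neither 1 nor 108, so continue squaring. x_1 = 76^2 mod 109 = 108. x_1 ≡ −1, so 11 is not a witness.
Base 60: x_0 = 60^27 mod 109 = 108. x_0 = 108 ≡ −1, so 60 is not a witness.
No listed base is a witness for 109.

none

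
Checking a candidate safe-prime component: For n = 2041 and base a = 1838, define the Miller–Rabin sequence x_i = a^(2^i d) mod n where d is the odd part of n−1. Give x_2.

1743

n − 1 = 2040 = 2^3 · 255, so s = 3 and d = 255.
Repeated squaring mod 2041: 1838^1 ≡ 1838, 1838^2 ≡ 389, 1838^4 ≡ 287, 1838^8 ≡ 729, 1838^16 ≡ 781, 1838^32 ≡ 1743, 1838^64 ≡ 1041, 1838^128 ≡ 1951.
255 = 128 + 64 + 32 + 16 + 8 + 4 + 2 + 1, so 1838^255 ≡ 1951·1041·1743·781·729·287·389·1838 ≡ 684 (mod 2041).
x_0 = 684.
x_1 = 684^2 mod 2041 = 467.
x_2 = 467^2 mod 2041 = 1743.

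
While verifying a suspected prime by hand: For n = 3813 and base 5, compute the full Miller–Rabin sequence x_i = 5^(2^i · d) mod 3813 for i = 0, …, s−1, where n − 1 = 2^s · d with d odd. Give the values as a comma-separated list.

3032, 3694

n − 1 = 3812 = 2^2 · 953, so s = 2 and d = 953.
x_0 = 5^953 mod 3813 = 3032.
x_1 = 3032^2 mod 3813 = 3694.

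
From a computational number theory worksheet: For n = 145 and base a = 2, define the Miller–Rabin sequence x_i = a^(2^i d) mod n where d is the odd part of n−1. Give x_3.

141

n − 1 = 144 = 2^4 · 9, so s = 4 and d = 9.
Repeated squaring mod 145: 2^1 ≡ 2, 2^2 ≡ 4, 2^4 ≡ 16, 2^8 ≡ 111.
9 = 8 + 1, so 2^9 ≡ 111·2 ≡ 77 (mod 145).
x_0 = 77.
x_1 = 77^2 mod 145 = 129.
x_2 = 129^2 mod 145 = 111.
x_3 = 111^2 mod 145 = 141.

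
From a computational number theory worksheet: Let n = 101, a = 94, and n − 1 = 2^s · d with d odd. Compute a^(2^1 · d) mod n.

100

n − 1 = 100 = 2^2 · 25, so s = 2 and d = 25.
x_0 = 94^25 mod 101 = 91.
x_1 = 91^2 mod 101 = 100.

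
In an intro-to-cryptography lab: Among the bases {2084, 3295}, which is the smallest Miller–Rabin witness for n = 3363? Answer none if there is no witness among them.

n − 1 = 3362 = 2^1 · 1681, so s = 1 and d = 1681.
Base 2084: x_0 = 2084^1681 mod 3363 = 1739. x_0 ∉ {1, 3362} and s = 1, so 2084 is a Miller–Rabin witness and 3363 is composite.
Base 3295: x_0 = 3295^1681 mod 3363 = 2668. x_0 ∉ {1, 3362} and s = 1, so 3295 is a Miller–Rabin witness and 3363 is composite.
The smallest witness among the given bases is 2084.

2084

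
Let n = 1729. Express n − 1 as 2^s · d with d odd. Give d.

27

Halving: 1728 → 864 → 432 → 216 → 108 → 54 → 27; 27 is odd.
So 1728 = 2^6 · 27.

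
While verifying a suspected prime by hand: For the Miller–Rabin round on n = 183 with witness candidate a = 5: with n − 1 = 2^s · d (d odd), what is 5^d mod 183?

n − 1 = 182 = 2^1 · 91, so s = 1 and d = 91.
5^91 mod 183 = 5.

5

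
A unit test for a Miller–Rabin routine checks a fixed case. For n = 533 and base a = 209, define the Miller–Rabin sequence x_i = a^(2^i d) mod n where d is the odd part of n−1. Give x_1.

n − 1 = 532 = 2^2 · 133, so s = 2 and d = 133.
By repeated squaring, 209^133 ≡ 105 (mod 533).
x_0 = 105.
x_1 = 105^2 mod 533 = 365.

365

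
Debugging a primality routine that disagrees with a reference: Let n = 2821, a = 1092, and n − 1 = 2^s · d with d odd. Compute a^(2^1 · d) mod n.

1365

n − 1 = 2820 = 2^2 · 705, so s = 2 and d = 705.
Repeated squaring mod 2821: 1092^1 ≡ 1092, 1092^2 ≡ 2002, 1092^4 ≡ 2184, 1092^8 ≡ 2366, 1092^16 ≡ 1092, 1092^32 ≡ 2002, 1092^64 ≡ 2184, 1092^128 ≡ 2366, 1092^256 ≡ 1092, 1092^512 ≡ 2002.
705 = 512 + 128 + 64 + 1, so 1092^705 ≡ 2002·2366·2184·1092 ≡ 1365 (mod 2821).
x_0 = 1365.
x_1 = 1365^2 mod 2821 = 1365.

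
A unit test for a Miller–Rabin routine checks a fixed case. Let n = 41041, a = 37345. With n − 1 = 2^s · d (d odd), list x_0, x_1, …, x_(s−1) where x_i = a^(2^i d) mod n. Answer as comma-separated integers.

n − 1 = 41040 = 2^4 · 2565, so s = 4 and d = 2565.
x_0 = 37345^2565 mod 41041 = 14938.
x_1 = 14938^2 mod 41041 = 3927.
x_2 = 3927^2 mod 41041 = 30954.
x_3 = 30954^2 mod 41041 = 6930.

14938, 3927, 30954, 6930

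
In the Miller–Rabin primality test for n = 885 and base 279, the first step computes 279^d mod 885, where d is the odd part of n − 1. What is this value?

549

n − 1 = 884 = 2^2 · 221, so s = 2 and d = 221.
279^221 mod 885 = 549.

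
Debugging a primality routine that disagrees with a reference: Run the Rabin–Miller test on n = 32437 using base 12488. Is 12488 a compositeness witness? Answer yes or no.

n − 1 = 32436 = 2^2 · 8109, so s = 2 and d = 8109.
x_0 = 12488^8109 mod 32437 = 32312.
x_0 is neither 1 nor 32436, so continue squaring.
x_1 = 32312^2 mod 32437 = 15625.
Reached i = s−1 = 1 without hitting −1: 12488 is a Miller–Rabin witness and 32437 is composite.

yes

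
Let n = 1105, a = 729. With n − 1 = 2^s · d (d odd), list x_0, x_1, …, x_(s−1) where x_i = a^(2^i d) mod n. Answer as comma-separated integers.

274, 1041, 781, 1

n − 1 = 1104 = 2^4 · 69, so s = 4 and d = 69.
x_0 = 729^69 mod 1105 = 274.
x_1 = 274^2 mod 1105 = 1041.
x_2 = 1041^2 mod 1105 = 781.
x_3 = 781^2 mod 1105 = 1.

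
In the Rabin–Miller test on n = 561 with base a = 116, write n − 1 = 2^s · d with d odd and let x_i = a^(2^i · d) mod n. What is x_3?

67

n − 1 = 560 = 2^4 · 35, so s = 4 and d = 35.
Repeated squaring mod 561: 116^1 ≡ 116, 116^2 ≡ 553, 116^4 ≡ 64, 116^8 ≡ 169, 116^16 ≡ 511, 116^32 ≡ 256.
35 = 32 + 2 + 1, so 116^35 ≡ 256·553·116 ≡ 296 (mod 561).
x_0 = 296.
x_1 = 296^2 mod 561 = 100.
x_2 = 100^2 mod 561 = 463.
x_3 = 463^2 mod 561 = 67.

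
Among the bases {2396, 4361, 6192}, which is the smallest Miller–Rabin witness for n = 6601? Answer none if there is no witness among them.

n − 1 = 6600 = 2^3 · 825, so s = 3 and d = 825.
Base 2396: x_0 = 2396^825 mod 6601 = 1. x_0 = 1, so 2396 is not a witness.
Base 4361: x_0 = 4361^825 mod 6601 = 5726. x_0 is neither 1 nor 6600, so continue squaring. x_1 = 5726^2 mod 6601 = 6510. x_2 = 6510^2 mod 6601 = 1680. Reached i = s−1 = 2 without hitting −1: 4361 is a Miller–Rabin witness and 6601 is composite.
Base 6192: x_0 = 6192^825 mod 6601 = 1149. x_0 is neither 1 nor 6600, so continue squaring. x_1 = 1149^2 mod 6601 = 1. x_1 = 1 but x_0 ≠ ±1, a nontrivial square root of 1 — 6192 is a witness and 6601 is composite.
The smallest witness among the given bases is 4361.

4361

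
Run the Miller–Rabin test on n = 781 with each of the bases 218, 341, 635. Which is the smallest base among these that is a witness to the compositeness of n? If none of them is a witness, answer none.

n − 1 = 780 = 2^2 · 195, so s = 2 and d = 195.
Base 218: x_0 = 218^195 mod 781 = 1. x_0 = 1, so 218 is not a witness.
Base 341: x_0 = 341^195 mod 781 = 143. x_0 is neither 1 nor 780, so continue squaring. x_1 = 143^2 mod 781 = 143. Reached i = s−1 = 1 without hitting −1: 341 is a Miller–Rabin witness and 781 is composite.
Base 635: x_0 = 635^195 mod 781 = 252. x_0 is neither 1 nor 780, so continue squaring. x_1 = 252^2 mod 781 = 243. Reached i = s−1 = 1 without hitting −1: 635 is a Miller–Rabin witness and 781 is composite.
The smallest witness among the given bases is 341.

341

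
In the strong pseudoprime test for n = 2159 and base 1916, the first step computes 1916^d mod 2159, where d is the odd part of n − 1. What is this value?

n − 1 = 2158 = 2^1 · 1079, so s = 1 and d = 1079.
1916^1079 mod 2159 = 534.

534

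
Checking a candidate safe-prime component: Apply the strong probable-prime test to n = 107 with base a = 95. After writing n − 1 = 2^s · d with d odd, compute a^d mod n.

n − 1 = 106 = 2^1 · 53, so s = 1 and d = 53.
Repeated squaring mod 107: 95^1 ≡ 95, 95^2 ≡ 37, 95^4 ≡ 85, 95^8 ≡ 56, 95^16 ≡ 33, 95^32 ≡ 19.
53 = 32 + 16 + 4 + 1, so 95^53 ≡ 19·33·85·95 ≡ 106 (mod 107).

106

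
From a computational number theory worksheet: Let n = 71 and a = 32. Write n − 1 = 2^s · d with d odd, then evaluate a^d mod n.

1

n − 1 = 70 = 2^1 · 35, so s = 1 and d = 35.
32^35 mod 71 = 1.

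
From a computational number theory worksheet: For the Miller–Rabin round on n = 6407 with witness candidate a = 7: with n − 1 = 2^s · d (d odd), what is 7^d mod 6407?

n − 1 = 6406 = 2^1 · 3203, so s = 1 and d = 3203.
7^3203 mod 6407 = 252.

252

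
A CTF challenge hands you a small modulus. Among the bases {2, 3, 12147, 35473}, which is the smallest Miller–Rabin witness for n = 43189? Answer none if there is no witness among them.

n − 1 = 43188 = 2^2 · 10797, so s = 2 and d = 10797.
Base 2: x_0 = 2^10797 mod 43189 = 28154. x_0 is neither 1 nor 43188, so continue squaring. x_1 = 28154^2 mod 43189 = 43188. x_1 ≡ −1, so 2 is not a witness.
Base 3: x_0 = 3^10797 mod 43189 = 1. x_0 = 1, so 3 is not a witness.
Base 12147: x_0 = 12147^10797 mod 43189 = 15035. x_0 is neither 1 nor 43188, so continue squaring. x_1 = 15035^2 mod 43189 = 43188. x_1 ≡ −1, so 12147 is not a witness.
Base 35473: x_0 = 35473^10797 mod 43189 = 28154. x_0 is neither 1 nor 43188, so continue squaring. x_1 = 28154^2 mod 43189 = 43188. x_1 ≡ −1, so 35473 is not a witness.
No listed base is a witness for 43189.

none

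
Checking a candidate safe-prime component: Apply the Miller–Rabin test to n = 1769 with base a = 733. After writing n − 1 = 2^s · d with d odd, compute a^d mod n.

n − 1 = 1768 = 2^3 · 221, so s = 3 and d = 221.
Repeated squaring mod 1769: 733^1 ≡ 733, 733^2 ≡ 1282, 733^4 ≡ 123, 733^8 ≡ 977, 733^16 ≡ 1038, 733^32 ≡ 123, 733^64 ≡ 977, 733^128 ≡ 1038.
221 = 128 + 64 + 16 + 8 + 4 + 1, so 733^221 ≡ 1038·977·1038·977·123·733 ≡ 1099 (mod 1769).

1099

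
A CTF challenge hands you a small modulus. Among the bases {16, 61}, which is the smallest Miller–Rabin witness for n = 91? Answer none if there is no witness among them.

n − 1 = 90 = 2^1 · 45, so s = 1 and d = 45.
Base 16: x_0 = 16^45 mod 91 = 1. x_0 = 1, so 16 is not a witness.
Base 61: x_0 = 61^45 mod 91 = 27. x_0 ∉ {1, 90} and s = 1, so 61 is a Miller–Rabin witness and 91 is composite.
The smallest witness among the given bases is 61.

61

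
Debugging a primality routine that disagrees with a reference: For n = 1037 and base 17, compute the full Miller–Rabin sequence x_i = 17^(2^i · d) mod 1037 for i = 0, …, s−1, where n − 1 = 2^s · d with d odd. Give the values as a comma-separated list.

51, 527

n − 1 = 1036 = 2^2 · 259, so s = 2 and d = 259.
x_0 = 17^259 mod 1037 = 51.
x_1 = 51^2 mod 1037 = 527.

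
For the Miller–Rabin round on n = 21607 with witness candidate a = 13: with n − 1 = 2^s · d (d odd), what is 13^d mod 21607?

2197

n − 1 = 21606 = 2^1 · 10803, so s = 1 and d = 10803.
13^10803 mod 21607 = 2197.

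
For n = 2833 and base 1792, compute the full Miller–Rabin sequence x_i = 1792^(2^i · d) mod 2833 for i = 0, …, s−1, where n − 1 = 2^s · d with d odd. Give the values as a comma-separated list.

509, 1278, 1476, 2832

n − 1 = 2832 = 2^4 · 177, so s = 4 and d = 177.
x_0 = 1792^177 mod 2833 = 509.
x_1 = 509^2 mod 2833 = 1278.
x_2 = 1278^2 mod 2833 = 1476.
x_3 = 1476^2 mod 2833 = 2832.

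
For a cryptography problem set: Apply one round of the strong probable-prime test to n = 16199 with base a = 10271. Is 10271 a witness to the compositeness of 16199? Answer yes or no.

yes

n − 1 = 16198 = 2^1 · 8099, so s = 1 and d = 8099.
By repeated squaring, 10271^8099 ≡ 12414 (mod 16199).
x_0 = 10271^8099 mod 16199 = 12414.
x_0 ∉ {1, 16198} and s = 1, so 10271 is a Miller–Rabin witness and 16199 is composite.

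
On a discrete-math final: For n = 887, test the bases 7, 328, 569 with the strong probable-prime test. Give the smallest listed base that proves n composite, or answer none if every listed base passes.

none

n − 1 = 886 = 2^1 · 443, so s = 1 and d = 443.
Base 7: x_0 = 7^443 mod 887 = 1. x_0 = 1, so 7 is not a witness.
Base 328: x_0 = 328^443 mod 887 = 886. x_0 = 886 ≡ −1, so 328 is not a witness.
Base 569: x_0 = 569^443 mod 887 = 1. x_0 = 1, so 569 is not a witness.
No listed base is a witness for 887.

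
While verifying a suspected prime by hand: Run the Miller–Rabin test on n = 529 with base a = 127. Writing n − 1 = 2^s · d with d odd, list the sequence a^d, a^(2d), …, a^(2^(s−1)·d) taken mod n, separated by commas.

n − 1 = 528 = 2^4 · 33, so s = 4 and d = 33.
x_0 = 127^33 mod 529 = 93.
x_1 = 93^2 mod 529 = 185.
x_2 = 185^2 mod 529 = 369.
x_3 = 369^2 mod 529 = 208.

93, 185, 369, 208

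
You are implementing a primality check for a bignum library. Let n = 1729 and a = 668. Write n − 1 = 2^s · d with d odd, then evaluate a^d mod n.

398

n − 1 = 1728 = 2^6 · 27, so s = 6 and d = 27.
668^27 mod 1729 = 398.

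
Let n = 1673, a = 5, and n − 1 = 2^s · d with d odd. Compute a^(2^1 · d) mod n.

n − 1 = 1672 = 2^3 · 209, so s = 3 and d = 209.
By repeated squaring, 5^209 ≡ 808 (mod 1673).
x_0 = 808.
x_1 = 808^2 mod 1673 = 394.

394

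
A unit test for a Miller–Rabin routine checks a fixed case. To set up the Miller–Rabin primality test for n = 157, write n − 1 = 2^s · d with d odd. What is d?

Halving: 156 → 78 → 39; 39 is odd.
So 156 = 2^2 · 39.

39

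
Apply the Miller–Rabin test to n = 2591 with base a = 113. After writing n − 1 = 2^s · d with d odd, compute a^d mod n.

n − 1 = 2590 = 2^1 · 1295, so s = 1 and d = 1295.
By repeated squaring, 113^1295 ≡ 1 (mod 2591).

1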